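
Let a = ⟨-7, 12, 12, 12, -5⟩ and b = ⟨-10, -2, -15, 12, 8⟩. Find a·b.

-30

a · b = (-7)·(-10) + 12·(-2) + 12·(-15) + 12·12 + (-5)·8 = 70 - 24 - 180 + 144 - 40 = -30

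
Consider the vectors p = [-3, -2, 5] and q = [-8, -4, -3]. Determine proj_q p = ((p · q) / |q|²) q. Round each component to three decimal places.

p · q = (-3)·(-8) + (-2)·(-4) + 5·(-3) = 24 + 8 - 15 = 17
|q|² = 64 + 16 + 9 = 89
proj_q p = (17/89) · (-8, -4, -3) ≈ (-1.528, -0.764, -0.573)

(-1.528, -0.764, -0.573)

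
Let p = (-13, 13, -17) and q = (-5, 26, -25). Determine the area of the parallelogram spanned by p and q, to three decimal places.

i: 13·(-25) - (-17)·26 = -325 - (-442) = 117
j: (-17)·(-5) - (-13)·(-25) = 85 - 325 = -240
k: (-13)·26 - 13·(-5) = -338 - (-65) = -273
p × q = (117, -240, -273)
|p × q| = √(117² + (-240)² + (-273)²) = √145818 ≈ 381.8612

381.861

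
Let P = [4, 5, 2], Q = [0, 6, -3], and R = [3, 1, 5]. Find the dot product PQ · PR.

-15

PQ = Q − P = (-4, 1, -5)
PR = R − P = (-1, -4, 3)
PQ · PR = (-4)·(-1) + 1·(-4) + (-5)·3 = 4 - 4 - 15 = -15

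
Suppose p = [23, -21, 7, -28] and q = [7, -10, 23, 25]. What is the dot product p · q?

p · q = 23·7 + (-21)·(-10) + 7·23 + (-28)·25 = 161 + 210 + 161 - 700 = -168

-168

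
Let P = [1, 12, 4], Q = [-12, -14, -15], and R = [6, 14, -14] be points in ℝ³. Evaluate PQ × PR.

PQ = (-13, -26, -19)
PR = (5, 2, -18)
i: (-26)·(-18) - (-19)·2 = 468 - (-38) = 506
j: (-19)·5 - (-13)·(-18) = -95 - 234 = -329
k: (-13)·2 - (-26)·5 = -26 - (-130) = 104
PQ × PR = (506, -329, 104)

(506, -329, 104)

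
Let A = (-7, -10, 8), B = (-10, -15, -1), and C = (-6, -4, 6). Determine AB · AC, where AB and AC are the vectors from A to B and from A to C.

-15

AB = B − A = (-3, -5, -9)
AC = C − A = (1, 6, -2)
AB · AC = (-3)·1 + (-5)·6 + (-9)·(-2) = -3 - 30 + 18 = -15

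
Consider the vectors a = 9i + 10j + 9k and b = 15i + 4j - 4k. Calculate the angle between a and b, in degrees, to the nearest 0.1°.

a · b = 9·15 + 10·4 + 9·(-4) = 135 + 40 - 36 = 139
|a|² = 81 + 100 + 81 = 262,  |a| = √262 ≈ 16.186414
|b|² = 225 + 16 + 16 = 257,  |b| = √257 ≈ 16.031220
cos θ = 139 / (16.186414 · 16.031220) ≈ 0.53567
θ = arccos(0.53567) ≈ 57.6°

57.6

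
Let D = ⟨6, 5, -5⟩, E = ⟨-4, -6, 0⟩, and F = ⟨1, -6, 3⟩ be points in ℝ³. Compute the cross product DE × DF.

DE = (-10, -11, 5)
DF = (-5, -11, 8)
i: (-11)·8 - 5·(-11) = -88 - (-55) = -33
j: 5·(-5) - (-10)·8 = -25 - (-80) = 55
k: (-10)·(-11) - (-11)·(-5) = 110 - 55 = 55
DE × DF = (-33, 55, 55)

(-33, 55, 55)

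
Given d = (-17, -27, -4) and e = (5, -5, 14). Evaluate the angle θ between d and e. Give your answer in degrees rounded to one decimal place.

90.7

d · e = (-17)·5 + (-27)·(-5) + (-4)·14 = -85 + 135 - 56 = -6
|d|² = 289 + 729 + 16 = 1034,  |d| = √1034 ≈ 32.155870
|e|² = 25 + 25 + 196 = 246,  |e| = √246 ≈ 15.684387
cos θ = -6 / (32.155870 · 15.684387) ≈ -0.01190
θ = arccos(-0.01190) ≈ 90.7°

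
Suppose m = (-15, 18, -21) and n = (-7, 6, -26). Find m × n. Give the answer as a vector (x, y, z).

i: 18·(-26) - (-21)·6 = -468 - (-126) = -342
j: (-21)·(-7) - (-15)·(-26) = 147 - 390 = -243
k: (-15)·6 - 18·(-7) = -90 - (-126) = 36
m × n = (-342, -243, 36)

(-342, -243, 36)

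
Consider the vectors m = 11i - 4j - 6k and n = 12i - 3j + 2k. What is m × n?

i: (-4)·2 - (-6)·(-3) = -8 - 18 = -26
j: (-6)·12 - 11·2 = -72 - 22 = -94
k: 11·(-3) - (-4)·12 = -33 - (-48) = 15
m × n = (-26, -94, 15)

(-26, -94, 15)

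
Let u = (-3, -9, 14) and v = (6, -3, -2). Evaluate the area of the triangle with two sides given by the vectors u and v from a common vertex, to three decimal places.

i: (-9)·(-2) - 14·(-3) = 18 - (-42) = 60
j: 14·6 - (-3)·(-2) = 84 - 6 = 78
k: (-3)·(-3) - (-9)·6 = 9 - (-54) = 63
u × v = (60, 78, 63)
|u × v| = √(60² + 78² + 63²) = √13653 ≈ 116.8461
area = ½ · 116.8461 ≈ 58.423

58.423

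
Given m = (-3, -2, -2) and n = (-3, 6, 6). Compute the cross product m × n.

i: (-2)·6 - (-2)·6 = -12 - (-12) = 0
j: (-2)·(-3) - (-3)·6 = 6 - (-18) = 24
k: (-3)·6 - (-2)·(-3) = -18 - 6 = -24
m × n = (0, 24, -24)

(0, 24, -24)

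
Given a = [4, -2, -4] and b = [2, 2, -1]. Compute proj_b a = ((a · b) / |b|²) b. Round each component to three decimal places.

a · b = 4·2 + (-2)·2 + (-4)·(-1) = 8 - 4 + 4 = 8
|b|² = 4 + 4 + 1 = 9
proj_b a = (8/9) · (2, 2, -1) ≈ (1.778, 1.778, -0.889)

(1.778, 1.778, -0.889)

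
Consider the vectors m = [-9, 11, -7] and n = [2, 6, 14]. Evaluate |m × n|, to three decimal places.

238.193

i: 11·14 - (-7)·6 = 154 - (-42) = 196
j: (-7)·2 - (-9)·14 = -14 - (-126) = 112
k: (-9)·6 - 11·2 = -54 - 22 = -76
m × n = (196, 112, -76)
|m × n| = √(196² + 112² + (-76)²) = √56736 ≈ 238.1932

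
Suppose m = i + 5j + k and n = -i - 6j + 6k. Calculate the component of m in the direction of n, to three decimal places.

-2.926

m · n = 1·(-1) + 5·(-6) + 1·6 = -1 - 30 + 6 = -25
|n| = √(1 + 36 + 36) = √73 ≈ 8.5440
comp_n m = -25 / √73 ≈ -2.926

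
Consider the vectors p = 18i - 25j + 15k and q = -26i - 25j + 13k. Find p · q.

352

p · q = 18·(-26) + (-25)·(-25) + 15·13 = -468 + 625 + 195 = 352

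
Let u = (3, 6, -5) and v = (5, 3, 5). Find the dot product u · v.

8

u · v = 3·5 + 6·3 + (-5)·5 = 15 + 18 - 25 = 8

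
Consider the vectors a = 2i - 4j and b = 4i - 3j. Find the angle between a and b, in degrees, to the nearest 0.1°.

a · b = 2·4 + (-4)·(-3) = 8 + 12 = 20
|a|² = 4 + 16 = 20,  |a| = √20 ≈ 4.472136
|b|² = 16 + 9 = 25,  |b| = √25 ≈ 5.000000
cos θ = 20 / (4.472136 · 5.000000) ≈ 0.89443
θ = arccos(0.89443) ≈ 26.6°

26.6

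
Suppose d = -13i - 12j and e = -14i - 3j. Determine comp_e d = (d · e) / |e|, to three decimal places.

d · e = (-13)·(-14) + (-12)·(-3) = 182 + 36 = 218
|e| = √(196 + 9) = √205 ≈ 14.3178
comp_e d = 218 / √205 ≈ 15.226

15.226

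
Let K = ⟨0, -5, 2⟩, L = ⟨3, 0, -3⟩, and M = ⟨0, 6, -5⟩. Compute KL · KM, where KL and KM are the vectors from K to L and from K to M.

90

KL = L − K = (3, 5, -5)
KM = M − K = (0, 11, -7)
KL · KM = 3·0 + 5·11 + (-5)·(-7) = 0 + 55 + 35 = 90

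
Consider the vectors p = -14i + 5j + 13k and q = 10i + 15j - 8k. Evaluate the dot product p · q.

p · q = (-14)·10 + 5·15 + 13·(-8) = -140 + 75 - 104 = -169

-169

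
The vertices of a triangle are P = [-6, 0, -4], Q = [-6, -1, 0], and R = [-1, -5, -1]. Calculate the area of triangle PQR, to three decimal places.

PQ = (0, -1, 4),  PR = (5, -5, 3)
i: (-1)·3 - 4·(-5) = -3 - (-20) = 17
j: 4·5 - 0·3 = 20 - 0 = 20
k: 0·(-5) - (-1)·5 = 0 - (-5) = 5
PQ × PR = (17, 20, 5)
|PQ × PR| = √714 ≈ 26.7208
area = ½ · 26.7208 ≈ 13.360

13.360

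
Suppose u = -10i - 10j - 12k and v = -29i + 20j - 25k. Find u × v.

(490, 98, -490)

i: (-10)·(-25) - (-12)·20 = 250 - (-240) = 490
j: (-12)·(-29) - (-10)·(-25) = 348 - 250 = 98
k: (-10)·20 - (-10)·(-29) = -200 - 290 = -490
u × v = (490, 98, -490)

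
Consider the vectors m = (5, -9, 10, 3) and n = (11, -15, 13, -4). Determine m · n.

m · n = 5·11 + (-9)·(-15) + 10·13 + 3·(-4) = 55 + 135 + 130 - 12 = 308

308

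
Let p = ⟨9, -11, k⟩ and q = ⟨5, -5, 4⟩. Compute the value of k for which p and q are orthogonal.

-25

p · q = 9·5 + (-11)·(-5) + k·4 = 100 + 4k
Set equal to 0: 4k = -100, so k = -25.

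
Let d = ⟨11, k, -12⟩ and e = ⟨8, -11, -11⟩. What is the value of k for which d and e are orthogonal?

d · e = 11·8 + k·(-11) + (-12)·(-11) = 220 - 11k
Set equal to 0: -11k = -220, so k = 20.

20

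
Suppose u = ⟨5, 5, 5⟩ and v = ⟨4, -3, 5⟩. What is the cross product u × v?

i: 5·5 - 5·(-3) = 25 - (-15) = 40
j: 5·4 - 5·5 = 20 - 25 = -5
k: 5·(-3) - 5·4 = -15 - 20 = -35
u × v = (40, -5, -35)

(40, -5, -35)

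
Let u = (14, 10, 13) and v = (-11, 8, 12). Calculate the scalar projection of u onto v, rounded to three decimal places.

4.521

u · v = 14·(-11) + 10·8 + 13·12 = -154 + 80 + 156 = 82
|v| = √(121 + 64 + 144) = √329 ≈ 18.1384
comp_v u = 82 / √329 ≈ 4.521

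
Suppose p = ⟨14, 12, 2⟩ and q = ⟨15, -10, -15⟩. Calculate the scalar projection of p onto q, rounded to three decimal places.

2.558

p · q = 14·15 + 12·(-10) + 2·(-15) = 210 - 120 - 30 = 60
|q| = √(225 + 100 + 225) = √550 ≈ 23.4521
comp_q p = 60 / √550 ≈ 2.558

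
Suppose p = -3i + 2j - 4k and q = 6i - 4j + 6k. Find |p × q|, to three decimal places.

i: 2·6 - (-4)·(-4) = 12 - 16 = -4
j: (-4)·6 - (-3)·6 = -24 - (-18) = -6
k: (-3)·(-4) - 2·6 = 12 - 12 = 0
p × q = (-4, -6, 0)
|p × q| = √((-4)² + (-6)² + 0²) = √52 ≈ 7.2111

7.211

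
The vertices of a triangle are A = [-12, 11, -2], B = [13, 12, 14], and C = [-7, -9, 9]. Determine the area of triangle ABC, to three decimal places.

AB = (25, 1, 16),  AC = (5, -20, 11)
i: 1·11 - 16·(-20) = 11 - (-320) = 331
j: 16·5 - 25·11 = 80 - 275 = -195
k: 25·(-20) - 1·5 = -500 - 5 = -505
AB × AC = (331, -195, -505)
|AB × AC| = √402611 ≈ 634.5164
area = ½ · 634.5164 ≈ 317.258

317.258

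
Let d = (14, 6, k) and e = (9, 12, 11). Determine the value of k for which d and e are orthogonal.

-18

d · e = 14·9 + 6·12 + k·11 = 198 + 11k
Set equal to 0: 11k = -198, so k = -18.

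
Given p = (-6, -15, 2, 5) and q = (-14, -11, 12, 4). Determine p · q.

p · q = (-6)·(-14) + (-15)·(-11) + 2·12 + 5·4 = 84 + 165 + 24 + 20 = 293

293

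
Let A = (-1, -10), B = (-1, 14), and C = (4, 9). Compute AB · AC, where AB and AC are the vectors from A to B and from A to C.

456

AB = B − A = (0, 24)
AC = C − A = (5, 19)
AB · AC = 0·5 + 24·19 = 0 + 456 = 456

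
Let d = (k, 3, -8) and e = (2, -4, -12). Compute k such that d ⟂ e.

d · e = k·2 + 3·(-4) + (-8)·(-12) = 84 + 2k
Set equal to 0: 2k = -84, so k = -42.

-42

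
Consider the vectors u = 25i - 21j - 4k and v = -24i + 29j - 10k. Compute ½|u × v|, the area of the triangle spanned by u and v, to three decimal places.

i: (-21)·(-10) - (-4)·29 = 210 - (-116) = 326
j: (-4)·(-24) - 25·(-10) = 96 - (-250) = 346
k: 25·29 - (-21)·(-24) = 725 - 504 = 221
u × v = (326, 346, 221)
|u × v| = √(326² + 346² + 221²) = √274833 ≈ 524.2452
area = ½ · 524.2452 ≈ 262.123

262.123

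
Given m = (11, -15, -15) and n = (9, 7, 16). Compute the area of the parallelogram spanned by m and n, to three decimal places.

399.862

i: (-15)·16 - (-15)·7 = -240 - (-105) = -135
j: (-15)·9 - 11·16 = -135 - 176 = -311
k: 11·7 - (-15)·9 = 77 - (-135) = 212
m × n = (-135, -311, 212)
|m × n| = √((-135)² + (-311)² + 212²) = √159890 ≈ 399.8625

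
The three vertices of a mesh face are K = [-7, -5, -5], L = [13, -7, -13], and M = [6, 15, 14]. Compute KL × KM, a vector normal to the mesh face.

(122, -484, 426)

KL = (20, -2, -8)
KM = (13, 20, 19)
i: (-2)·19 - (-8)·20 = -38 - (-160) = 122
j: (-8)·13 - 20·19 = -104 - 380 = -484
k: 20·20 - (-2)·13 = 400 - (-26) = 426
KL × KM = (122, -484, 426)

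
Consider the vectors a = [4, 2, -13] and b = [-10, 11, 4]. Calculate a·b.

a · b = 4·(-10) + 2·11 + (-13)·4 = -40 + 22 - 52 = -70

-70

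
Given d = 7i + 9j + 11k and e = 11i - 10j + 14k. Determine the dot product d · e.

141

d · e = 7·11 + 9·(-10) + 11·14 = 77 - 90 + 154 = 141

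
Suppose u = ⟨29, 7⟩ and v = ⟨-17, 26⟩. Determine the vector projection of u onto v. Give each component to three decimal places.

u · v = 29·(-17) + 7·26 = -493 + 182 = -311
|v|² = 289 + 676 = 965
proj_v u = (-311/965) · (-17, 26) ≈ (5.479, -8.379)

(5.479, -8.379)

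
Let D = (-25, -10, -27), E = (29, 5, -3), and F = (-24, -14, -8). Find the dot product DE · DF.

DE = E − D = (54, 15, 24)
DF = F − D = (1, -4, 19)
DE · DF = 54·1 + 15·(-4) + 24·19 = 54 - 60 + 456 = 450

450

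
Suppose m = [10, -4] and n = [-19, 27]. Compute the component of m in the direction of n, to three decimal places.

-9.026

m · n = 10·(-19) + (-4)·27 = -190 - 108 = -298
|n| = √(361 + 729) = √1090 ≈ 33.0151
comp_n m = -298 / √1090 ≈ -9.026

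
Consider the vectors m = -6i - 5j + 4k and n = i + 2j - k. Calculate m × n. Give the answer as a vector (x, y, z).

(-3, -2, -7)

i: (-5)·(-1) - 4·2 = 5 - 8 = -3
j: 4·1 - (-6)·(-1) = 4 - 6 = -2
k: (-6)·2 - (-5)·1 = -12 - (-5) = -7
m × n = (-3, -2, -7)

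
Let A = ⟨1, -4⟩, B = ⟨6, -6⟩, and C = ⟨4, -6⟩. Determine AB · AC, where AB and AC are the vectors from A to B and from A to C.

19

AB = B − A = (5, -2)
AC = C − A = (3, -2)
AB · AC = 5·3 + (-2)·(-2) = 15 + 4 = 19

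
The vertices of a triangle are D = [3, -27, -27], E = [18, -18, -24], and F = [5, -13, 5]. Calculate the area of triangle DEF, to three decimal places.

DE = (15, 9, 3),  DF = (2, 14, 32)
i: 9·32 - 3·14 = 288 - 42 = 246
j: 3·2 - 15·32 = 6 - 480 = -474
k: 15·14 - 9·2 = 210 - 18 = 192
DE × DF = (246, -474, 192)
|DE × DF| = √322056 ≈ 567.4998
area = ½ · 567.4998 ≈ 283.750

283.750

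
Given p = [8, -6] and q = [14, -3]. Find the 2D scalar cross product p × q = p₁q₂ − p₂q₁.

8·(-3) - (-6)·14 = -24 - (-84) = 60

60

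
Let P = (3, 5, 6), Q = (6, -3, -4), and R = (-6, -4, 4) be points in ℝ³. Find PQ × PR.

(-74, 96, -99)

PQ = (3, -8, -10)
PR = (-9, -9, -2)
i: (-8)·(-2) - (-10)·(-9) = 16 - 90 = -74
j: (-10)·(-9) - 3·(-2) = 90 - (-6) = 96
k: 3·(-9) - (-8)·(-9) = -27 - 72 = -99
PQ × PR = (-74, 96, -99)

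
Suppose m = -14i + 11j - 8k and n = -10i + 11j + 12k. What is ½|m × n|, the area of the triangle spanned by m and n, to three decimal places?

167.212

i: 11·12 - (-8)·11 = 132 - (-88) = 220
j: (-8)·(-10) - (-14)·12 = 80 - (-168) = 248
k: (-14)·11 - 11·(-10) = -154 - (-110) = -44
m × n = (220, 248, -44)
|m × n| = √(220² + 248² + (-44)²) = √111840 ≈ 334.4249
area = ½ · 334.4249 ≈ 167.212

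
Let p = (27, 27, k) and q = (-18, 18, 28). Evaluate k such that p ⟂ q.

0

p · q = 27·(-18) + 27·18 + k·28 = 0 + 28k
Set equal to 0: 28k = 0, so k = 0.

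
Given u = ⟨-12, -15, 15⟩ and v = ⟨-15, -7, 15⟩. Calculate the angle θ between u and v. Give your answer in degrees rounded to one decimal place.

u · v = (-12)·(-15) + (-15)·(-7) + 15·15 = 180 + 105 + 225 = 510
|u|² = 144 + 225 + 225 = 594,  |u| = √594 ≈ 24.372115
|v|² = 225 + 49 + 225 = 499,  |v| = √499 ≈ 22.338308
cos θ = 510 / (24.372115 · 22.338308) ≈ 0.93676
θ = arccos(0.93676) ≈ 20.5°

20.5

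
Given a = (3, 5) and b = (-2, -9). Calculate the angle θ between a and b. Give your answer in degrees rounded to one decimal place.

a · b = 3·(-2) + 5·(-9) = -6 - 45 = -51
|a|² = 9 + 25 = 34,  |a| = √34 ≈ 5.830952
|b|² = 4 + 81 = 85,  |b| = √85 ≈ 9.219544
cos θ = -51 / (5.830952 · 9.219544) ≈ -0.94868
θ = arccos(-0.94868) ≈ 161.6°

161.6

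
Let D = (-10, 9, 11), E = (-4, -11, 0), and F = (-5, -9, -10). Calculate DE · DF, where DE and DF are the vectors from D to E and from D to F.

DE = E − D = (6, -20, -11)
DF = F − D = (5, -18, -21)
DE · DF = 6·5 + (-20)·(-18) + (-11)·(-21) = 30 + 360 + 231 = 621

621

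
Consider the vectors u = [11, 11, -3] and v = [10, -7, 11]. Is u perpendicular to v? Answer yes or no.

yes

u · v = 11·10 + 11·(-7) + (-3)·11 = 110 - 77 - 33 = 0
Zero, so the vectors are orthogonal.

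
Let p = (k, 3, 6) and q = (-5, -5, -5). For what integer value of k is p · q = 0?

-9

p · q = k·(-5) + 3·(-5) + 6·(-5) = -45 - 5k
Set equal to 0: -5k = 45, so k = -9.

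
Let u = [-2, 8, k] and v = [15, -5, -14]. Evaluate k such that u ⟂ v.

u · v = (-2)·15 + 8·(-5) + k·(-14) = -70 - 14k
Set equal to 0: -14k = 70, so k = -5.

-5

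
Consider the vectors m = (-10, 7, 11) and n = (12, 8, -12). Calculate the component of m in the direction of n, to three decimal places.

-10.447

m · n = (-10)·12 + 7·8 + 11·(-12) = -120 + 56 - 132 = -196
|n| = √(144 + 64 + 144) = √352 ≈ 18.7617
comp_n m = -196 / √352 ≈ -10.447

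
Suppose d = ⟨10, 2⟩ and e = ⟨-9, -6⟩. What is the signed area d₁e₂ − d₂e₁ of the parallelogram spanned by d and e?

10·(-6) - 2·(-9) = -60 - (-18) = -42

-42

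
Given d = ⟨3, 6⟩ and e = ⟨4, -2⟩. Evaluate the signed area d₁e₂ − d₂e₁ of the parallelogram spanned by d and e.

3·(-2) - 6·4 = -6 - 24 = -30

-30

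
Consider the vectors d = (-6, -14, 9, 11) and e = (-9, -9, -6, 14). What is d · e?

d · e = (-6)·(-9) + (-14)·(-9) + 9·(-6) + 11·14 = 54 + 126 - 54 + 154 = 280

280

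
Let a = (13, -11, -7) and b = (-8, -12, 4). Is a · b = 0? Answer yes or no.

yes

a · b = 13·(-8) + (-11)·(-12) + (-7)·4 = -104 + 132 - 28 = 0
Zero, so the vectors are orthogonal.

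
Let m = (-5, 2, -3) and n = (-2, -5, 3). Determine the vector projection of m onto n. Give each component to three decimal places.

(0.474, 1.184, -0.711)

m · n = (-5)·(-2) + 2·(-5) + (-3)·3 = 10 - 10 - 9 = -9
|n|² = 4 + 25 + 9 = 38
proj_n m = (-9/38) · (-2, -5, 3) ≈ (0.474, 1.184, -0.711)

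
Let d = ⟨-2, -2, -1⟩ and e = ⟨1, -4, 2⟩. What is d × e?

(-8, 3, 10)

i: (-2)·2 - (-1)·(-4) = -4 - 4 = -8
j: (-1)·1 - (-2)·2 = -1 - (-4) = 3
k: (-2)·(-4) - (-2)·1 = 8 - (-2) = 10
d × e = (-8, 3, 10)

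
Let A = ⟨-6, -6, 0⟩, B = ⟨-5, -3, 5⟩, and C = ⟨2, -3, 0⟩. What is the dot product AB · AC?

17

AB = B − A = (1, 3, 5)
AC = C − A = (8, 3, 0)
AB · AC = 1·8 + 3·3 + 5·0 = 8 + 9 + 0 = 17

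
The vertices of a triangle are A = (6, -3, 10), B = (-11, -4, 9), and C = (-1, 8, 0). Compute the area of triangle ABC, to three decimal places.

AB = (-17, -1, -1),  AC = (-7, 11, -10)
i: (-1)·(-10) - (-1)·11 = 10 - (-11) = 21
j: (-1)·(-7) - (-17)·(-10) = 7 - 170 = -163
k: (-17)·11 - (-1)·(-7) = -187 - 7 = -194
AB × AC = (21, -163, -194)
|AB × AC| = √64646 ≈ 254.2558
area = ½ · 254.2558 ≈ 127.128

127.128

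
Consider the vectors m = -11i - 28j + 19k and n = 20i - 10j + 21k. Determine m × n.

(-398, 611, 670)

i: (-28)·21 - 19·(-10) = -588 - (-190) = -398
j: 19·20 - (-11)·21 = 380 - (-231) = 611
k: (-11)·(-10) - (-28)·20 = 110 - (-560) = 670
m × n = (-398, 611, 670)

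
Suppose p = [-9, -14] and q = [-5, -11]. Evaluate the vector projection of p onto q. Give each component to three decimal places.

(-6.815, -14.993)

p · q = (-9)·(-5) + (-14)·(-11) = 45 + 154 = 199
|q|² = 25 + 121 = 146
proj_q p = (199/146) · (-5, -11) ≈ (-6.815, -14.993)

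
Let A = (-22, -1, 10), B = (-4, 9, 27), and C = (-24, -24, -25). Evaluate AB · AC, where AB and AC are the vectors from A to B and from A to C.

AB = B − A = (18, 10, 17)
AC = C − A = (-2, -23, -35)
AB · AC = 18·(-2) + 10·(-23) + 17·(-35) = -36 - 230 - 595 = -861

-861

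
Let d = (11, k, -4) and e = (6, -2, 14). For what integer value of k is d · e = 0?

d · e = 11·6 + k·(-2) + (-4)·14 = 10 - 2k
Set equal to 0: -2k = -10, so k = 5.

5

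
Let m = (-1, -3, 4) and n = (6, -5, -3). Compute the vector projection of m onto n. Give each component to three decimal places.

(-0.257, 0.214, 0.129)

m · n = (-1)·6 + (-3)·(-5) + 4·(-3) = -6 + 15 - 12 = -3
|n|² = 36 + 25 + 9 = 70
proj_n m = (-3/70) · (6, -5, -3) ≈ (-0.257, 0.214, 0.129)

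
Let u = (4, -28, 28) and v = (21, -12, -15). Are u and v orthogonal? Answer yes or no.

u · v = 4·21 + (-28)·(-12) + 28·(-15) = 84 + 336 - 420 = 0
Zero, so the vectors are orthogonal.

yes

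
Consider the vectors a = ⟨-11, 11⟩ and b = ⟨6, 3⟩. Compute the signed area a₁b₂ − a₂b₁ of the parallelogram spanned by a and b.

(-11)·3 - 11·6 = -33 - 66 = -99

-99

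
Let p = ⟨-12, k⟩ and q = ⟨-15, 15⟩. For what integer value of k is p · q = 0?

-12

p · q = (-12)·(-15) + k·15 = 180 + 15k
Set equal to 0: 15k = -180, so k = -12.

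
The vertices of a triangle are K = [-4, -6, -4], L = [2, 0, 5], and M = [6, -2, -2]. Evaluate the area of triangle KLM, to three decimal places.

44.598

KL = (6, 6, 9),  KM = (10, 4, 2)
i: 6·2 - 9·4 = 12 - 36 = -24
j: 9·10 - 6·2 = 90 - 12 = 78
k: 6·4 - 6·10 = 24 - 60 = -36
KL × KM = (-24, 78, -36)
|KL × KM| = √7956 ≈ 89.1964
area = ½ · 89.1964 ≈ 44.598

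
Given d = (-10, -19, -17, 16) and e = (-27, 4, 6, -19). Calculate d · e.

d · e = (-10)·(-27) + (-19)·4 + (-17)·6 + 16·(-19) = 270 - 76 - 102 - 304 = -212

-212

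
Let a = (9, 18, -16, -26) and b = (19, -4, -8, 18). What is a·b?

-241

a · b = 9·19 + 18·(-4) + (-16)·(-8) + (-26)·18 = 171 - 72 + 128 - 468 = -241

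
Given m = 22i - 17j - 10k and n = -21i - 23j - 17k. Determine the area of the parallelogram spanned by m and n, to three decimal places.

1043.698

i: (-17)·(-17) - (-10)·(-23) = 289 - 230 = 59
j: (-10)·(-21) - 22·(-17) = 210 - (-374) = 584
k: 22·(-23) - (-17)·(-21) = -506 - 357 = -863
m × n = (59, 584, -863)
|m × n| = √(59² + 584² + (-863)²) = √1089306 ≈ 1043.6982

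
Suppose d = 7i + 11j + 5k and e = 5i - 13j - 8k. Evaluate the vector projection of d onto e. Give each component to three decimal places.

d · e = 7·5 + 11·(-13) + 5·(-8) = 35 - 143 - 40 = -148
|e|² = 25 + 169 + 64 = 258
proj_e d = (-148/258) · (5, -13, -8) ≈ (-2.868, 7.457, 4.589)

(-2.868, 7.457, 4.589)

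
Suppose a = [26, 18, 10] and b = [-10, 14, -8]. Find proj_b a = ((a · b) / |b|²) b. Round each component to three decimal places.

a · b = 26·(-10) + 18·14 + 10·(-8) = -260 + 252 - 80 = -88
|b|² = 100 + 196 + 64 = 360
proj_b a = (-88/360) · (-10, 14, -8) ≈ (2.444, -3.422, 1.956)

(2.444, -3.422, 1.956)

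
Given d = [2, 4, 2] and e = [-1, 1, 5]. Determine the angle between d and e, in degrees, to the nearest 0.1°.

61.9

d · e = 2·(-1) + 4·1 + 2·5 = -2 + 4 + 10 = 12
|d|² = 4 + 16 + 4 = 24,  |d| = √24 ≈ 4.898979
|e|² = 1 + 1 + 25 = 27,  |e| = √27 ≈ 5.196152
cos θ = 12 / (4.898979 · 5.196152) ≈ 0.47140
θ = arccos(0.47140) ≈ 61.9°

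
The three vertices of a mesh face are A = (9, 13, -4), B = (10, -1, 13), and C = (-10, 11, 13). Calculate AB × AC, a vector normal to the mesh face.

(-204, -340, -268)

AB = (1, -14, 17)
AC = (-19, -2, 17)
i: (-14)·17 - 17·(-2) = -238 - (-34) = -204
j: 17·(-19) - 1·17 = -323 - 17 = -340
k: 1·(-2) - (-14)·(-19) = -2 - 266 = -268
AB × AC = (-204, -340, -268)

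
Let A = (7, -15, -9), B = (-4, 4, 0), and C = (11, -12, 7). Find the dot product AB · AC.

157

AB = B − A = (-11, 19, 9)
AC = C − A = (4, 3, 16)
AB · AC = (-11)·4 + 19·3 + 9·16 = -44 + 57 + 144 = 157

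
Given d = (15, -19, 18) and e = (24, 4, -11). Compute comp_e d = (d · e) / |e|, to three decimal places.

3.221

d · e = 15·24 + (-19)·4 + 18·(-11) = 360 - 76 - 198 = 86
|e| = √(576 + 16 + 121) = √713 ≈ 26.7021
comp_e d = 86 / √713 ≈ 3.221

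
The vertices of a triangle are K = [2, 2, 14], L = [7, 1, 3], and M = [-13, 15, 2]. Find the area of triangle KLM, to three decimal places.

138.879

KL = (5, -1, -11),  KM = (-15, 13, -12)
i: (-1)·(-12) - (-11)·13 = 12 - (-143) = 155
j: (-11)·(-15) - 5·(-12) = 165 - (-60) = 225
k: 5·13 - (-1)·(-15) = 65 - 15 = 50
KL × KM = (155, 225, 50)
|KL × KM| = √77150 ≈ 277.7589
area = ½ · 277.7589 ≈ 138.879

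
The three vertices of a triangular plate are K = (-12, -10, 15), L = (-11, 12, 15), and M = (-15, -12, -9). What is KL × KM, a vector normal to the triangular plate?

(-528, 24, 64)

KL = (1, 22, 0)
KM = (-3, -2, -24)
i: 22·(-24) - 0·(-2) = -528 - 0 = -528
j: 0·(-3) - 1·(-24) = 0 - (-24) = 24
k: 1·(-2) - 22·(-3) = -2 - (-66) = 64
KL × KM = (-528, 24, 64)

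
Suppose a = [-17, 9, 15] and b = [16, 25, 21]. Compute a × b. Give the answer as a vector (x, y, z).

i: 9·21 - 15·25 = 189 - 375 = -186
j: 15·16 - (-17)·21 = 240 - (-357) = 597
k: (-17)·25 - 9·16 = -425 - 144 = -569
a × b = (-186, 597, -569)

(-186, 597, -569)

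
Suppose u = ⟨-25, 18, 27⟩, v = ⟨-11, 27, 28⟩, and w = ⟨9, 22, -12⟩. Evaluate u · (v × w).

12565

v × w:
i: 27·(-12) - 28·22 = -324 - 616 = -940
j: 28·9 - (-11)·(-12) = 252 - 132 = 120
k: (-11)·22 - 27·9 = -242 - 243 = -485
v × w = (-940, 120, -485)
u · (v × w) = (-25)·(-940) + 18·120 + 27·(-485) = 23500 + 2160 - 13095 = 12565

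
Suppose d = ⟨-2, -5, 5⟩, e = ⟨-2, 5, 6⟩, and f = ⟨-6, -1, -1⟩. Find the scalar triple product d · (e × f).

348

e × f:
i: 5·(-1) - 6·(-1) = -5 - (-6) = 1
j: 6·(-6) - (-2)·(-1) = -36 - 2 = -38
k: (-2)·(-1) - 5·(-6) = 2 - (-30) = 32
e × f = (1, -38, 32)
d · (e × f) = (-2)·1 + (-5)·(-38) + 5·32 = -2 + 190 + 160 = 348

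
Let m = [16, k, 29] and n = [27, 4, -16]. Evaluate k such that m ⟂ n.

m · n = 16·27 + k·4 + 29·(-16) = -32 + 4k
Set equal to 0: 4k = 32, so k = 8.

8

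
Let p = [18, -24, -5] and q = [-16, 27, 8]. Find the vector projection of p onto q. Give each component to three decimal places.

(14.887, -25.121, -7.443)

p · q = 18·(-16) + (-24)·27 + (-5)·8 = -288 - 648 - 40 = -976
|q|² = 256 + 729 + 64 = 1049
proj_q p = (-976/1049) · (-16, 27, 8) ≈ (14.887, -25.121, -7.443)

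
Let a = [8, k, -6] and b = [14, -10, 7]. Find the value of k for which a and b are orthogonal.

7

a · b = 8·14 + k·(-10) + (-6)·7 = 70 - 10k
Set equal to 0: -10k = -70, so k = 7.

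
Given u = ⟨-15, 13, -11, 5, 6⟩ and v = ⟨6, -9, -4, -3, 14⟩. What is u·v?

-94

u · v = (-15)·6 + 13·(-9) + (-11)·(-4) + 5·(-3) + 6·14 = -90 - 117 + 44 - 15 + 84 = -94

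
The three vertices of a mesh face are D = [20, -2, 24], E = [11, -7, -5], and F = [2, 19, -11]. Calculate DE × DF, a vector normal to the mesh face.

DE = (-9, -5, -29)
DF = (-18, 21, -35)
i: (-5)·(-35) - (-29)·21 = 175 - (-609) = 784
j: (-29)·(-18) - (-9)·(-35) = 522 - 315 = 207
k: (-9)·21 - (-5)·(-18) = -189 - 90 = -279
DE × DF = (784, 207, -279)

(784, 207, -279)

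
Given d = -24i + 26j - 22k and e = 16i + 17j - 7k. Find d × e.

i: 26·(-7) - (-22)·17 = -182 - (-374) = 192
j: (-22)·16 - (-24)·(-7) = -352 - 168 = -520
k: (-24)·17 - 26·16 = -408 - 416 = -824
d × e = (192, -520, -824)

(192, -520, -824)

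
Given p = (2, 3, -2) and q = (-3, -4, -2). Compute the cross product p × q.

(-14, 10, 1)

i: 3·(-2) - (-2)·(-4) = -6 - 8 = -14
j: (-2)·(-3) - 2·(-2) = 6 - (-4) = 10
k: 2·(-4) - 3·(-3) = -8 - (-9) = 1
p × q = (-14, 10, 1)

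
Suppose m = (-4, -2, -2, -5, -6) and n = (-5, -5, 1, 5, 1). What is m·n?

m · n = (-4)·(-5) + (-2)·(-5) + (-2)·1 + (-5)·5 + (-6)·1 = 20 + 10 - 2 - 25 - 6 = -3

-3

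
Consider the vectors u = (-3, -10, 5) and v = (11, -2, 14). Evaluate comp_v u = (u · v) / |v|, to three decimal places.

u · v = (-3)·11 + (-10)·(-2) + 5·14 = -33 + 20 + 70 = 57
|v| = √(121 + 4 + 196) = √321 ≈ 17.9165
comp_v u = 57 / √321 ≈ 3.181

3.181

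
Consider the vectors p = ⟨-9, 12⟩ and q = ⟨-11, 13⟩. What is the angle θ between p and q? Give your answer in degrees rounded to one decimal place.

p · q = (-9)·(-11) + 12·13 = 99 + 156 = 255
|p|² = 81 + 144 = 225,  |p| = √225 ≈ 15.000000
|q|² = 121 + 169 = 290,  |q| = √290 ≈ 17.029386
cos θ = 255 / (15.000000 · 17.029386) ≈ 0.99827
θ = arccos(0.99827) ≈ 3.4°

3.4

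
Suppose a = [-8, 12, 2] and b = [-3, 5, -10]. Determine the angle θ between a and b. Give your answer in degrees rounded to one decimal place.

67.7

a · b = (-8)·(-3) + 12·5 + 2·(-10) = 24 + 60 - 20 = 64
|a|² = 64 + 144 + 4 = 212,  |a| = √212 ≈ 14.560220
|b|² = 9 + 25 + 100 = 134,  |b| = √134 ≈ 11.575837
cos θ = 64 / (14.560220 · 11.575837) ≈ 0.37972
θ = arccos(0.37972) ≈ 67.7°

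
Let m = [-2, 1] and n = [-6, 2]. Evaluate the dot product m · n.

m · n = (-2)·(-6) + 1·2 = 12 + 2 = 14

14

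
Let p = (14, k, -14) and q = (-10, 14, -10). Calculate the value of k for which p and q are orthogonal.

0

p · q = 14·(-10) + k·14 + (-14)·(-10) = 0 + 14k
Set equal to 0: 14k = 0, so k = 0.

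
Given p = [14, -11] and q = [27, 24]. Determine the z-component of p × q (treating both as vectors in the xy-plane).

633

14·24 - (-11)·27 = 336 - (-297) = 633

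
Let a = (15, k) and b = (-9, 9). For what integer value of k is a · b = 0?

a · b = 15·(-9) + k·9 = -135 + 9k
Set equal to 0: 9k = 135, so k = 15.

15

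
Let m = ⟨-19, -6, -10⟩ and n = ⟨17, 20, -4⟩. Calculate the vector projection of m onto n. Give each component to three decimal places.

m · n = (-19)·17 + (-6)·20 + (-10)·(-4) = -323 - 120 + 40 = -403
|n|² = 289 + 400 + 16 = 705
proj_n m = (-403/705) · (17, 20, -4) ≈ (-9.718, -11.433, 2.287)

(-9.718, -11.433, 2.287)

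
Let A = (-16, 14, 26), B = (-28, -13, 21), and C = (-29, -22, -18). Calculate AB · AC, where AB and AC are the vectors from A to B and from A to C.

AB = B − A = (-12, -27, -5)
AC = C − A = (-13, -36, -44)
AB · AC = (-12)·(-13) + (-27)·(-36) + (-5)·(-44) = 156 + 972 + 220 = 1348

1348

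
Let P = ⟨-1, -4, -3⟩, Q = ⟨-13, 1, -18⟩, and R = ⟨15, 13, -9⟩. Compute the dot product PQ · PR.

PQ = Q − P = (-12, 5, -15)
PR = R − P = (16, 17, -6)
PQ · PR = (-12)·16 + 5·17 + (-15)·(-6) = -192 + 85 + 90 = -17

-17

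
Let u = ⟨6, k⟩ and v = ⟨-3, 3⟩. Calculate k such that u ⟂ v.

6

u · v = 6·(-3) + k·3 = -18 + 3k
Set equal to 0: 3k = 18, so k = 6.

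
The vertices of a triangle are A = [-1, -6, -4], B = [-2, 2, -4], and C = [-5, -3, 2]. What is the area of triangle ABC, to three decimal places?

28.200

AB = (-1, 8, 0),  AC = (-4, 3, 6)
i: 8·6 - 0·3 = 48 - 0 = 48
j: 0·(-4) - (-1)·6 = 0 - (-6) = 6
k: (-1)·3 - 8·(-4) = -3 - (-32) = 29
AB × AC = (48, 6, 29)
|AB × AC| = √3181 ≈ 56.4004
area = ½ · 56.4004 ≈ 28.200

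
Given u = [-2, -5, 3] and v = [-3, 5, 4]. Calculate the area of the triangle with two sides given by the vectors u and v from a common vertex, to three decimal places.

i: (-5)·4 - 3·5 = -20 - 15 = -35
j: 3·(-3) - (-2)·4 = -9 - (-8) = -1
k: (-2)·5 - (-5)·(-3) = -10 - 15 = -25
u × v = (-35, -1, -25)
|u × v| = √((-35)² + (-1)² + (-25)²) = √1851 ≈ 43.0232
area = ½ · 43.0232 ≈ 21.512

21.512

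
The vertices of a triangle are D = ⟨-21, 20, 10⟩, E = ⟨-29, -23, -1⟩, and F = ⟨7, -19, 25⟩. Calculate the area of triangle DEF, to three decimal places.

933.686

DE = (-8, -43, -11),  DF = (28, -39, 15)
i: (-43)·15 - (-11)·(-39) = -645 - 429 = -1074
j: (-11)·28 - (-8)·15 = -308 - (-120) = -188
k: (-8)·(-39) - (-43)·28 = 312 - (-1204) = 1516
DE × DF = (-1074, -188, 1516)
|DE × DF| = √3487076 ≈ 1867.3714
area = ½ · 1867.3714 ≈ 933.686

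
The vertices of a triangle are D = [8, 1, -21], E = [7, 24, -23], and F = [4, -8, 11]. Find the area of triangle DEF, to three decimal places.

363.086

DE = (-1, 23, -2),  DF = (-4, -9, 32)
i: 23·32 - (-2)·(-9) = 736 - 18 = 718
j: (-2)·(-4) - (-1)·32 = 8 - (-32) = 40
k: (-1)·(-9) - 23·(-4) = 9 - (-92) = 101
DE × DF = (718, 40, 101)
|DE × DF| = √527325 ≈ 726.1715
area = ½ · 726.1715 ≈ 363.086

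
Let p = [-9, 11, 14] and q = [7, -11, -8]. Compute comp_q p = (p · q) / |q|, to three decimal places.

p · q = (-9)·7 + 11·(-11) + 14·(-8) = -63 - 121 - 112 = -296
|q| = √(49 + 121 + 64) = √234 ≈ 15.2971
comp_q p = -296 / √234 ≈ -19.350

-19.350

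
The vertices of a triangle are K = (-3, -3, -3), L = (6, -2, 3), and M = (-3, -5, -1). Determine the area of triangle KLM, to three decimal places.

14.526

KL = (9, 1, 6),  KM = (0, -2, 2)
i: 1·2 - 6·(-2) = 2 - (-12) = 14
j: 6·0 - 9·2 = 0 - 18 = -18
k: 9·(-2) - 1·0 = -18 - 0 = -18
KL × KM = (14, -18, -18)
|KL × KM| = √844 ≈ 29.0517
area = ½ · 29.0517 ≈ 14.526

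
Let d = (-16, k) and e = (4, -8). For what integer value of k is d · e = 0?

d · e = (-16)·4 + k·(-8) = -64 - 8k
Set equal to 0: -8k = 64, so k = -8.

-8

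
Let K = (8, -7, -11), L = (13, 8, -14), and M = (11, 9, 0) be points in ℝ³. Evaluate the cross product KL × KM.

KL = (5, 15, -3)
KM = (3, 16, 11)
i: 15·11 - (-3)·16 = 165 - (-48) = 213
j: (-3)·3 - 5·11 = -9 - 55 = -64
k: 5·16 - 15·3 = 80 - 45 = 35
KL × KM = (213, -64, 35)

(213, -64, 35)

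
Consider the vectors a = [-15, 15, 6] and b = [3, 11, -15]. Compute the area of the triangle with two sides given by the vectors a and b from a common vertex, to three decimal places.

i: 15·(-15) - 6·11 = -225 - 66 = -291
j: 6·3 - (-15)·(-15) = 18 - 225 = -207
k: (-15)·11 - 15·3 = -165 - 45 = -210
a × b = (-291, -207, -210)
|a × b| = √((-291)² + (-207)² + (-210)²) = √171630 ≈ 414.2825
area = ½ · 414.2825 ≈ 207.141

207.141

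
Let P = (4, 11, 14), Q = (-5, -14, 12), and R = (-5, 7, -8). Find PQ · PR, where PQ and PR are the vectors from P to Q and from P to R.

225

PQ = Q − P = (-9, -25, -2)
PR = R − P = (-9, -4, -22)
PQ · PR = (-9)·(-9) + (-25)·(-4) + (-2)·(-22) = 81 + 100 + 44 = 225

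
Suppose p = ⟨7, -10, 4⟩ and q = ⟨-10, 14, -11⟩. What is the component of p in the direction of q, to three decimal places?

p · q = 7·(-10) + (-10)·14 + 4·(-11) = -70 - 140 - 44 = -254
|q| = √(100 + 196 + 121) = √417 ≈ 20.4206
comp_q p = -254 / √417 ≈ -12.438

-12.438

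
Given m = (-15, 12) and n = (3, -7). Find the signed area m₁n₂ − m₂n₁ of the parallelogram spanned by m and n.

(-15)·(-7) - 12·3 = 105 - 36 = 69

69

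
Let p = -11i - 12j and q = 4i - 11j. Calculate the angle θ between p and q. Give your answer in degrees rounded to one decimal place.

62.5

p · q = (-11)·4 + (-12)·(-11) = -44 + 132 = 88
|p|² = 121 + 144 = 265,  |p| = √265 ≈ 16.278821
|q|² = 16 + 121 = 137,  |q| = √137 ≈ 11.704700
cos θ = 88 / (16.278821 · 11.704700) ≈ 0.46185
θ = arccos(0.46185) ≈ 62.5°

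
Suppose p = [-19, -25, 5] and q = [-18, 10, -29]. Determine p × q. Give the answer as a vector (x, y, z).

i: (-25)·(-29) - 5·10 = 725 - 50 = 675
j: 5·(-18) - (-19)·(-29) = -90 - 551 = -641
k: (-19)·10 - (-25)·(-18) = -190 - 450 = -640
p × q = (675, -641, -640)

(675, -641, -640)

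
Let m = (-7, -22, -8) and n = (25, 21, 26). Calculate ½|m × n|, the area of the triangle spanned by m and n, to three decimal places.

i: (-22)·26 - (-8)·21 = -572 - (-168) = -404
j: (-8)·25 - (-7)·26 = -200 - (-182) = -18
k: (-7)·21 - (-22)·25 = -147 - (-550) = 403
m × n = (-404, -18, 403)
|m × n| = √((-404)² + (-18)² + 403²) = √325949 ≈ 570.9194
area = ½ · 570.9194 ≈ 285.460

285.460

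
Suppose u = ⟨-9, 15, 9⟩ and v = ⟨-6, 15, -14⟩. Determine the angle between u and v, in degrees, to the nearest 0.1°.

u · v = (-9)·(-6) + 15·15 + 9·(-14) = 54 + 225 - 126 = 153
|u|² = 81 + 225 + 81 = 387,  |u| = √387 ≈ 19.672316
|v|² = 36 + 225 + 196 = 457,  |v| = √457 ≈ 21.377558
cos θ = 153 / (19.672316 · 21.377558) ≈ 0.36381
θ = arccos(0.36381) ≈ 68.7°

68.7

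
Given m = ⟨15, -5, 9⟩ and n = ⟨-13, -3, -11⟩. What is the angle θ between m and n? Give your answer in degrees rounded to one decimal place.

152.5

m · n = 15·(-13) + (-5)·(-3) + 9·(-11) = -195 + 15 - 99 = -279
|m|² = 225 + 25 + 81 = 331,  |m| = √331 ≈ 18.193405
|n|² = 169 + 9 + 121 = 299,  |n| = √299 ≈ 17.291616
cos θ = -279 / (18.193405 · 17.291616) ≈ -0.88686
θ = arccos(-0.88686) ≈ 152.5°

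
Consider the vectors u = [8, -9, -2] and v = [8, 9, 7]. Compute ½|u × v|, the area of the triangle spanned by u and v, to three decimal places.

83.584

i: (-9)·7 - (-2)·9 = -63 - (-18) = -45
j: (-2)·8 - 8·7 = -16 - 56 = -72
k: 8·9 - (-9)·8 = 72 - (-72) = 144
u × v = (-45, -72, 144)
|u × v| = √((-45)² + (-72)² + 144²) = √27945 ≈ 167.1676
area = ½ · 167.1676 ≈ 83.584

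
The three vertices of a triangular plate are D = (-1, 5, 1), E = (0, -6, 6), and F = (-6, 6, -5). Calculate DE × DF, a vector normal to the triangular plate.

(61, -19, -54)

DE = (1, -11, 5)
DF = (-5, 1, -6)
i: (-11)·(-6) - 5·1 = 66 - 5 = 61
j: 5·(-5) - 1·(-6) = -25 - (-6) = -19
k: 1·1 - (-11)·(-5) = 1 - 55 = -54
DE × DF = (61, -19, -54)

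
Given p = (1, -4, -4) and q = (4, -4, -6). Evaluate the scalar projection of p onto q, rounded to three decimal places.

5.336

p · q = 1·4 + (-4)·(-4) + (-4)·(-6) = 4 + 16 + 24 = 44
|q| = √(16 + 16 + 36) = √68 ≈ 8.2462
comp_q p = 44 / √68 ≈ 5.336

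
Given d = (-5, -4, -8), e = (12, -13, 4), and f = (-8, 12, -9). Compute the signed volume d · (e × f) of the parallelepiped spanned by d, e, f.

e × f:
i: (-13)·(-9) - 4·12 = 117 - 48 = 69
j: 4·(-8) - 12·(-9) = -32 - (-108) = 76
k: 12·12 - (-13)·(-8) = 144 - 104 = 40
e × f = (69, 76, 40)
d · (e × f) = (-5)·69 + (-4)·76 + (-8)·40 = -345 - 304 - 320 = -969

-969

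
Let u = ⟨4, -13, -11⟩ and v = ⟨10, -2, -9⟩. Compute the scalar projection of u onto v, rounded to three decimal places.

u · v = 4·10 + (-13)·(-2) + (-11)·(-9) = 40 + 26 + 99 = 165
|v| = √(100 + 4 + 81) = √185 ≈ 13.6015
comp_v u = 165 / √185 ≈ 12.131

12.131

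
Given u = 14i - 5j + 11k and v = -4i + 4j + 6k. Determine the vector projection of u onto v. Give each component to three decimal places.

(0.588, -0.588, -0.882)

u · v = 14·(-4) + (-5)·4 + 11·6 = -56 - 20 + 66 = -10
|v|² = 16 + 16 + 36 = 68
proj_v u = (-10/68) · (-4, 4, 6) ≈ (0.588, -0.588, -0.882)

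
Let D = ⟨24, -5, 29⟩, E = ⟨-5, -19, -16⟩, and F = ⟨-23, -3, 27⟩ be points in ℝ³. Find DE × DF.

DE = (-29, -14, -45)
DF = (-47, 2, -2)
i: (-14)·(-2) - (-45)·2 = 28 - (-90) = 118
j: (-45)·(-47) - (-29)·(-2) = 2115 - 58 = 2057
k: (-29)·2 - (-14)·(-47) = -58 - 658 = -716
DE × DF = (118, 2057, -716)

(118, 2057, -716)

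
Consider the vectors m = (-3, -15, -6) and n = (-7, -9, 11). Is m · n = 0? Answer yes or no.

m · n = (-3)·(-7) + (-15)·(-9) + (-6)·11 = 21 + 135 - 66 = 90
Nonzero, so the vectors are not orthogonal.

no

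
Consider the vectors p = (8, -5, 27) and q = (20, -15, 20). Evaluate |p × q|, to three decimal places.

i: (-5)·20 - 27·(-15) = -100 - (-405) = 305
j: 27·20 - 8·20 = 540 - 160 = 380
k: 8·(-15) - (-5)·20 = -120 - (-100) = -20
p × q = (305, 380, -20)
|p × q| = √(305² + 380² + (-20)²) = √237825 ≈ 487.6730

487.673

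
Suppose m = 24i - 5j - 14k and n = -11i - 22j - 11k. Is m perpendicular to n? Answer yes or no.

m · n = 24·(-11) + (-5)·(-22) + (-14)·(-11) = -264 + 110 + 154 = 0
Zero, so the vectors are orthogonal.

yes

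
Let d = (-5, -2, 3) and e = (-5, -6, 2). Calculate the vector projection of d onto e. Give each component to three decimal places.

(-3.308, -3.969, 1.323)

d · e = (-5)·(-5) + (-2)·(-6) + 3·2 = 25 + 12 + 6 = 43
|e|² = 25 + 36 + 4 = 65
proj_e d = (43/65) · (-5, -6, 2) ≈ (-3.308, -3.969, 1.323)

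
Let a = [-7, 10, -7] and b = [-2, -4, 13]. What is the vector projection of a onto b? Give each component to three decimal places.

a · b = (-7)·(-2) + 10·(-4) + (-7)·13 = 14 - 40 - 91 = -117
|b|² = 4 + 16 + 169 = 189
proj_b a = (-117/189) · (-2, -4, 13) ≈ (1.238, 2.476, -8.048)

(1.238, 2.476, -8.048)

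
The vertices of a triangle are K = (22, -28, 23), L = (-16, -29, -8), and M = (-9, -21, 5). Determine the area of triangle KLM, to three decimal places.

KL = (-38, -1, -31),  KM = (-31, 7, -18)
i: (-1)·(-18) - (-31)·7 = 18 - (-217) = 235
j: (-31)·(-31) - (-38)·(-18) = 961 - 684 = 277
k: (-38)·7 - (-1)·(-31) = -266 - 31 = -297
KL × KM = (235, 277, -297)
|KL × KM| = √220163 ≈ 469.2153
area = ½ · 469.2153 ≈ 234.608

234.608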